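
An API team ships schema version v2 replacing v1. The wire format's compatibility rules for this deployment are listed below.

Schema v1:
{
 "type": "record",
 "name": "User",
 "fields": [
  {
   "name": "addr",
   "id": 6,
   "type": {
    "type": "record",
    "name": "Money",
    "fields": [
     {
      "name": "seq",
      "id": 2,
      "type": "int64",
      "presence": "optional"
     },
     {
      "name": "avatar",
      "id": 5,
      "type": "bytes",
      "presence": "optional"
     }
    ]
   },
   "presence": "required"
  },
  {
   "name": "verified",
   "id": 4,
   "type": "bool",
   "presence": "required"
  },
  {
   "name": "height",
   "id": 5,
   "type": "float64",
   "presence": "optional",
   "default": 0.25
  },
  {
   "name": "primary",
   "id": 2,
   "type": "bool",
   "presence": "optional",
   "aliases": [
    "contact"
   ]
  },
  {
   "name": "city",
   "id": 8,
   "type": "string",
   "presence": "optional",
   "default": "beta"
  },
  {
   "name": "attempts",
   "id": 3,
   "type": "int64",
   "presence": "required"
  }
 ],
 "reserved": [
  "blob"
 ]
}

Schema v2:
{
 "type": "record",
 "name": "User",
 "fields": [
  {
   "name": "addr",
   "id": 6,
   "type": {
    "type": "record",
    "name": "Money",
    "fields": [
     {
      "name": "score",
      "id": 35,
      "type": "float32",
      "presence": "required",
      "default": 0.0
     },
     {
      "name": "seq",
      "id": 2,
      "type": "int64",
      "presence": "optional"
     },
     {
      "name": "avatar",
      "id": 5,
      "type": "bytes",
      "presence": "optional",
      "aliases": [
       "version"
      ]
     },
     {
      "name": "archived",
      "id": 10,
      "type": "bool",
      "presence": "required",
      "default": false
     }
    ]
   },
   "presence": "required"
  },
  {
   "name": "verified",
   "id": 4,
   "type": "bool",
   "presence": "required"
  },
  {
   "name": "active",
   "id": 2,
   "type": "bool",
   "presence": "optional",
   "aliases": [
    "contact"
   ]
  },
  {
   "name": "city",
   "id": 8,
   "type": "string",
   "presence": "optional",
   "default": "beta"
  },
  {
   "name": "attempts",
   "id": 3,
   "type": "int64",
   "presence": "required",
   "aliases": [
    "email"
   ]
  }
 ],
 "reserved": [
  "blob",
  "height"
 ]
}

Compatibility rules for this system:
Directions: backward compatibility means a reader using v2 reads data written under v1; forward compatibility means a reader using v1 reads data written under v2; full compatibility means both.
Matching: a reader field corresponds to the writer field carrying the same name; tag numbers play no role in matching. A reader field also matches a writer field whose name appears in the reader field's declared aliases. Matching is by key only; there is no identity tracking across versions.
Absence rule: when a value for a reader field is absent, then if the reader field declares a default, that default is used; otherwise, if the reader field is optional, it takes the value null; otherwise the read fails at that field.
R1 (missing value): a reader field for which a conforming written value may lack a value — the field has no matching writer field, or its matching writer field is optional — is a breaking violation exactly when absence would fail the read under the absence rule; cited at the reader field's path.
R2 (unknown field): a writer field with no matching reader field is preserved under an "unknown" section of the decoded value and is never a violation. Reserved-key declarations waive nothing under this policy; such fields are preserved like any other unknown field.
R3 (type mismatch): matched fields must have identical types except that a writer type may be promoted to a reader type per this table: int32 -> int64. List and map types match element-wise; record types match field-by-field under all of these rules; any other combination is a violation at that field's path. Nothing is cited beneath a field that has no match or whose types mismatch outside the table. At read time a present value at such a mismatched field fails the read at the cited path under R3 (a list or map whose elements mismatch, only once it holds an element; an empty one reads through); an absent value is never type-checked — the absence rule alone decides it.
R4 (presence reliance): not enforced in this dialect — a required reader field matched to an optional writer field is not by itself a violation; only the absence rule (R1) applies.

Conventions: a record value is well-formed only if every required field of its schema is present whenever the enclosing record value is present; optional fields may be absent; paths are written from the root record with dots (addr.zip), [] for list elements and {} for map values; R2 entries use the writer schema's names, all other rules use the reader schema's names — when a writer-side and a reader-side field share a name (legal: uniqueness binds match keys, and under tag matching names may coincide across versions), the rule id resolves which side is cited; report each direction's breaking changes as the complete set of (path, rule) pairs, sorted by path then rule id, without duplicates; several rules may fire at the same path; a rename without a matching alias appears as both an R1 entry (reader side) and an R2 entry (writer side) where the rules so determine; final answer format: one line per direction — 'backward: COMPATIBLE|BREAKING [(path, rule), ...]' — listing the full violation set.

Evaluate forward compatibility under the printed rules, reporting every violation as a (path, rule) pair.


forward: COMPATIBLE []

each type pair in User: writer, then reader
forward for User (reader v1, writer v2):
  addr: Money -> Money, writer required; from addr
  verified: bool -> bool, writer required; from verified
  no writer field matches reader height
  no writer field matches reader primary
  city: string -> string, writer optional; from city
  attempts: int64 -> int64, writer required; from attempts
  leftover writer field: active
  addr.seq: int64 -> int64, writer optional; from addr.seq
  addr.avatar: bytes -> bytes, writer optional; from addr.avatar
  leftover writer field: addr.score
  leftover writer field: addr.archived
  => no violations; forward on User: COMPATIBLE
the other User changes do not affect what is asked:
  added field archived to record Money: required bool, tag 10, default false (in v2 it sits last) -> fires no rule on User, leaving the asked answer as it is
  renamed field primary to active in record User -> fires no rule on User, leaving the asked answer as it is
  removed field height from record User (its key "height" joins the reserved list) -> fires no rule on User, leaving the asked answer as it is
  added field score to record Money: required float32, tag 35, default 0.0 (in v2 it sits immediately before seq) -> fires no rule on User, leaving the asked answer as it is


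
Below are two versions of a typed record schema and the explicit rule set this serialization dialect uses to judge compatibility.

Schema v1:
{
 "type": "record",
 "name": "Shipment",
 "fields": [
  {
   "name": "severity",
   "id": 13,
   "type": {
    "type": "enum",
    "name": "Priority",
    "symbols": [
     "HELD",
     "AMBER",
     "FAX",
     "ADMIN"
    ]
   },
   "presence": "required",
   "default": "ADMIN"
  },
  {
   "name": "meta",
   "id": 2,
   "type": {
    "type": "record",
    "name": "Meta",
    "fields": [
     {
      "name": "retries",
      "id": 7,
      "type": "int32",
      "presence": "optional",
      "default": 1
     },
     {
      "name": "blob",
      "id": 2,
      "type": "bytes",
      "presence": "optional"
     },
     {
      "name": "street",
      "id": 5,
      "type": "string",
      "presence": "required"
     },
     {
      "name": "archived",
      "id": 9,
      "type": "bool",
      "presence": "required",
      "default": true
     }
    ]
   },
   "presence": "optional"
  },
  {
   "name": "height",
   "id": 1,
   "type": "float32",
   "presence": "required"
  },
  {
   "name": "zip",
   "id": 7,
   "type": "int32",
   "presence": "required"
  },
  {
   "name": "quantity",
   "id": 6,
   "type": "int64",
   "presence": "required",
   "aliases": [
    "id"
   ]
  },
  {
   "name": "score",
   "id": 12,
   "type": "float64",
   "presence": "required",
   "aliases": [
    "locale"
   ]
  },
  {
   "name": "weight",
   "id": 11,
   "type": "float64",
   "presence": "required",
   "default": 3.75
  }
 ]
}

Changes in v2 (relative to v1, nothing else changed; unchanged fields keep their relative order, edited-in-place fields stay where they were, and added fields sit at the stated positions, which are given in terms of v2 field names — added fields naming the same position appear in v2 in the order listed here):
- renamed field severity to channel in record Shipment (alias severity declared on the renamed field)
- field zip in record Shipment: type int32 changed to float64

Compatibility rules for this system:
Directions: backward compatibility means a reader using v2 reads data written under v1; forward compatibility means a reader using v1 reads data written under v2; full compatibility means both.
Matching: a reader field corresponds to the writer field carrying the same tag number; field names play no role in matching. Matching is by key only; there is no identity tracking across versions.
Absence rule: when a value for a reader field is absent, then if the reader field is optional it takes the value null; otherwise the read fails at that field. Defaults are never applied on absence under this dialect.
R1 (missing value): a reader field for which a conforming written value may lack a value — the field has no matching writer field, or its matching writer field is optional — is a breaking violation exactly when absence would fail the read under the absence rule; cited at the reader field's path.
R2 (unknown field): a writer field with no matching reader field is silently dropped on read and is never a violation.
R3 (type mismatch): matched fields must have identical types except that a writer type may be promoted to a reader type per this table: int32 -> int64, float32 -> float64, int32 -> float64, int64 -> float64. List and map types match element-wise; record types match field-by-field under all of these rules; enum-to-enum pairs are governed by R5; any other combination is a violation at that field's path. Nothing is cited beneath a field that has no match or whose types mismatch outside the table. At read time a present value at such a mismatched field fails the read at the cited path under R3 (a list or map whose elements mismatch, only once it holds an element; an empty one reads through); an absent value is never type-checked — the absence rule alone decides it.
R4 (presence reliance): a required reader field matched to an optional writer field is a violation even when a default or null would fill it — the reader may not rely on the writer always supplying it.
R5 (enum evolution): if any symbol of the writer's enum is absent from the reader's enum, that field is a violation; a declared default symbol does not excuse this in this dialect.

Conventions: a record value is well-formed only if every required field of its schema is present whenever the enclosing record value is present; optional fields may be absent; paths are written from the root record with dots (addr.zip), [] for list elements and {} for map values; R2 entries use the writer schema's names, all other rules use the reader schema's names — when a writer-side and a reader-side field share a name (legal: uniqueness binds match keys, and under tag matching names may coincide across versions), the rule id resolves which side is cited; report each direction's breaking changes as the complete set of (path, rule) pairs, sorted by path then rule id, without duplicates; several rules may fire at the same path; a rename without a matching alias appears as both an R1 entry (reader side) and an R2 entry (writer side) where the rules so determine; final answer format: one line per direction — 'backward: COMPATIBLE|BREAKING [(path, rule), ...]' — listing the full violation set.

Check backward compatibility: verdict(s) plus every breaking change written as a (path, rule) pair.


backward: COMPATIBLE []

arrows below run writer -> reader for Shipment
backward pass over Shipment, reader schema v2, writer schema v1:
  writer required, Priority -> Priority: reader channel maps from writer severity
  writer optional, Meta -> Meta: reader meta maps from writer meta
  writer required, float32 -> float32: reader height maps from writer height
  writer required, int32 -> float64: reader zip maps from writer zip
  writer required, int64 -> int64: reader quantity maps from writer quantity
  writer required, float64 -> float64: reader score maps from writer score
  writer required, float64 -> float64: reader weight maps from writer weight
  writer optional, int32 -> int32: reader meta.retries maps from writer meta.retries
  writer optional, bytes -> bytes: reader meta.blob maps from writer meta.blob
  writer required, string -> string: reader meta.street maps from writer meta.street
  writer required, bool -> bool: reader meta.archived maps from writer meta.archived
  => backward: COMPATIBLE
remaining Shipment differences; none change what is asked:
  renamed field severity to channel in record Shipment (alias severity declared on the renamed field) -> inert for the asked Shipment verdict: nothing fires
  field zip in record Shipment: type int32 changed to float64 -> its effect on Shipment is confined to the forward direction, not asked


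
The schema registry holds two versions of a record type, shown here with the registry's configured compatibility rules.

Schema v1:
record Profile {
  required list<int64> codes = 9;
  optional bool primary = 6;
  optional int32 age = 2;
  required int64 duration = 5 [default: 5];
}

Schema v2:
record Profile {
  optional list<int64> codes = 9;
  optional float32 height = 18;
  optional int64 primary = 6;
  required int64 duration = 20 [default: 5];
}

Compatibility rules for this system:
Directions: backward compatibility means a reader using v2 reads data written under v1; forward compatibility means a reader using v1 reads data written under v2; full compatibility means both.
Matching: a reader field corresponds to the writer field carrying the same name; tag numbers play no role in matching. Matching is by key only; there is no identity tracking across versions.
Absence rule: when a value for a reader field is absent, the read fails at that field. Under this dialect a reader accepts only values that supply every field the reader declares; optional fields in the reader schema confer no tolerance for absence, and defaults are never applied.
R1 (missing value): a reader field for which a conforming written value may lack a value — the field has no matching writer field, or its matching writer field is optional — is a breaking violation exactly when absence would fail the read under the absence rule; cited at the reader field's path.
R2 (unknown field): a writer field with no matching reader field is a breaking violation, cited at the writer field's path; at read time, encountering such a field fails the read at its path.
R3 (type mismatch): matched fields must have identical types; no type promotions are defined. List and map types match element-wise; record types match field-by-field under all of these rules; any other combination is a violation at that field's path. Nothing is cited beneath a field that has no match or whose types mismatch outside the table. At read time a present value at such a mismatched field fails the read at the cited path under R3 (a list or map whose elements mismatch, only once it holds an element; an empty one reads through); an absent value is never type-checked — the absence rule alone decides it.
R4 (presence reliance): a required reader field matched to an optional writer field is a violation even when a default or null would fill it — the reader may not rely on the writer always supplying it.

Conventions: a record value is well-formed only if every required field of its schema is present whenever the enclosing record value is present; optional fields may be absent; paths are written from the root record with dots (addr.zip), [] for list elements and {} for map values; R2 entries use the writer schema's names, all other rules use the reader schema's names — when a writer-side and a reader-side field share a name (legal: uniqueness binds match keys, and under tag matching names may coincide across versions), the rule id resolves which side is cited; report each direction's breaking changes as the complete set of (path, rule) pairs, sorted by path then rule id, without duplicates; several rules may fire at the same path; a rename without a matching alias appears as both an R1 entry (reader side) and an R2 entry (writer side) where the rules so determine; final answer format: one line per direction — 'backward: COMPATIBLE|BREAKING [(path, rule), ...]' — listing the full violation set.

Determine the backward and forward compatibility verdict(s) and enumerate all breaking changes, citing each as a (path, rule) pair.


in Profile below, arrows point writer -> reader
backward pass over Profile, reader schema v2, writer schema v1:
  writer required, list<int64> -> list<int64>: reader codes maps from writer codes
  height: no writer-side match
  writer optional, bool -> int64: reader primary maps from writer primary
  writer required, int64 -> int64: reader duration maps from writer duration
  writer field age has no reader counterpart
  breaking: (age, R2)
  breaking: (height, R1)
  breaking: (primary, R1)
  breaking: (primary, R3)
  => backward: BREAKING (4)
forward pass over Profile, reader schema v1, writer schema v2:
  writer optional, list<int64> -> list<int64>: reader codes maps from writer codes
  writer optional, int64 -> bool: reader primary maps from writer primary
  age: no writer-side match
  writer required, int64 -> int64: reader duration maps from writer duration
  writer field height has no reader counterpart
  breaking: (age, R1)
  breaking: (codes, R1)
  breaking: (codes, R4)
  breaking: (height, R2)
  breaking: (primary, R1)
  breaking: (primary, R3)
  => forward: BREAKING (6)

backward: BREAKING [(age, R2), (height, R1), (primary, R1), (primary, R3)]; forward: BREAKING [(age, R1), (codes, R1), (codes, R4), (height, R2), (primary, R1), (primary, R3)]


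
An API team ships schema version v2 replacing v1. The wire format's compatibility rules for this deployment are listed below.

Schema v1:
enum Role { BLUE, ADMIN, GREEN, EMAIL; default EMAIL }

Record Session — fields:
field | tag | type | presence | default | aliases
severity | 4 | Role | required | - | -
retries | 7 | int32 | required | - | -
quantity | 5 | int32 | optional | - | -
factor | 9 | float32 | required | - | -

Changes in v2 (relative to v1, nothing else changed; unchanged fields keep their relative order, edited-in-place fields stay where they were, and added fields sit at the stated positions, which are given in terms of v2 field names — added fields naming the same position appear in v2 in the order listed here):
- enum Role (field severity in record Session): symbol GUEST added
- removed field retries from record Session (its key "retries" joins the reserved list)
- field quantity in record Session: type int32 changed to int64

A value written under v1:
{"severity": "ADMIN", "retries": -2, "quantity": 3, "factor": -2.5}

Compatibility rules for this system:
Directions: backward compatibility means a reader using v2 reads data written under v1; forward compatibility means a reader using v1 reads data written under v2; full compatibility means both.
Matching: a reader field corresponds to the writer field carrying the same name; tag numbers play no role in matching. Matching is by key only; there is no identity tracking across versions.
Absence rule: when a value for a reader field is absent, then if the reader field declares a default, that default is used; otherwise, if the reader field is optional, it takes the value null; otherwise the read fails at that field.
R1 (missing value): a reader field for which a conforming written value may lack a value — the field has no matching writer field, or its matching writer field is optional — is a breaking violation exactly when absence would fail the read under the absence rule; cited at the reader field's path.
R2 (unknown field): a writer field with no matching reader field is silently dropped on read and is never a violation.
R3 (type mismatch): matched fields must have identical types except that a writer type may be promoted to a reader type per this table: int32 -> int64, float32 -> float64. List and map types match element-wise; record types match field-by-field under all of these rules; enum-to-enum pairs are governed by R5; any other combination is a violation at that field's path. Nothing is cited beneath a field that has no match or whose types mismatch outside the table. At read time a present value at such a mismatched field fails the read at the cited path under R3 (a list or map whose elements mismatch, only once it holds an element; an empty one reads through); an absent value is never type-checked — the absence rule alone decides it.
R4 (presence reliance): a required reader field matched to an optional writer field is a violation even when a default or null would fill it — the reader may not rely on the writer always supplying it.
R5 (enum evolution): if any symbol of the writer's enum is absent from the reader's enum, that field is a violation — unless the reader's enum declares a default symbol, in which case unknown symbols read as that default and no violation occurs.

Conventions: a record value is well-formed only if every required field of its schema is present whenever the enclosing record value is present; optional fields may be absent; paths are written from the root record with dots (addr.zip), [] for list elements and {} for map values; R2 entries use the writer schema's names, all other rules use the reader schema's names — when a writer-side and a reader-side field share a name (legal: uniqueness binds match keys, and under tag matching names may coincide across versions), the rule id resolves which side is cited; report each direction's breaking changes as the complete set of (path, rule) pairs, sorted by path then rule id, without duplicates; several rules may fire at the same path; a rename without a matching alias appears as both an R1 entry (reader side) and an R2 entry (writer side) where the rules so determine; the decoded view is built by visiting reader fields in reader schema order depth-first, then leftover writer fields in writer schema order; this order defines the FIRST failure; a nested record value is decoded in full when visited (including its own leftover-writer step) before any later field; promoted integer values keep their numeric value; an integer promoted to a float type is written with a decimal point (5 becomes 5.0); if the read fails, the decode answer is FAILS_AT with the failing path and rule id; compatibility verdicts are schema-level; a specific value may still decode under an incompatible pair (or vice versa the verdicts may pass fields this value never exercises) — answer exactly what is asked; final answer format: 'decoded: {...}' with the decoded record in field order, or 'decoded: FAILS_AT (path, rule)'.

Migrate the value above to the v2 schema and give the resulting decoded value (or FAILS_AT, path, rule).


decoded: {"severity": "ADMIN", "quantity": 3, "factor": -2.5}

the writer's type comes first in each Session pair
decode walk for Session under reader schema v2:
  severity := "ADMIN"
  quantity := 3 (int32 -> int64)
  factor := -2.5
  writer retries: no reader field; dropped
  => decoded: {"severity": "ADMIN", "quantity": 3, "factor": -2.5}
remaining Session differences; none change what is asked:
  enum Role (field severity in record Session): symbol GUEST added -> no rule fires on it and the decoded Session view is identical with or without it
  field quantity in record Session: type int32 changed to int64 -> changes Session's schema-level verdicts only — the decode of this value is the same


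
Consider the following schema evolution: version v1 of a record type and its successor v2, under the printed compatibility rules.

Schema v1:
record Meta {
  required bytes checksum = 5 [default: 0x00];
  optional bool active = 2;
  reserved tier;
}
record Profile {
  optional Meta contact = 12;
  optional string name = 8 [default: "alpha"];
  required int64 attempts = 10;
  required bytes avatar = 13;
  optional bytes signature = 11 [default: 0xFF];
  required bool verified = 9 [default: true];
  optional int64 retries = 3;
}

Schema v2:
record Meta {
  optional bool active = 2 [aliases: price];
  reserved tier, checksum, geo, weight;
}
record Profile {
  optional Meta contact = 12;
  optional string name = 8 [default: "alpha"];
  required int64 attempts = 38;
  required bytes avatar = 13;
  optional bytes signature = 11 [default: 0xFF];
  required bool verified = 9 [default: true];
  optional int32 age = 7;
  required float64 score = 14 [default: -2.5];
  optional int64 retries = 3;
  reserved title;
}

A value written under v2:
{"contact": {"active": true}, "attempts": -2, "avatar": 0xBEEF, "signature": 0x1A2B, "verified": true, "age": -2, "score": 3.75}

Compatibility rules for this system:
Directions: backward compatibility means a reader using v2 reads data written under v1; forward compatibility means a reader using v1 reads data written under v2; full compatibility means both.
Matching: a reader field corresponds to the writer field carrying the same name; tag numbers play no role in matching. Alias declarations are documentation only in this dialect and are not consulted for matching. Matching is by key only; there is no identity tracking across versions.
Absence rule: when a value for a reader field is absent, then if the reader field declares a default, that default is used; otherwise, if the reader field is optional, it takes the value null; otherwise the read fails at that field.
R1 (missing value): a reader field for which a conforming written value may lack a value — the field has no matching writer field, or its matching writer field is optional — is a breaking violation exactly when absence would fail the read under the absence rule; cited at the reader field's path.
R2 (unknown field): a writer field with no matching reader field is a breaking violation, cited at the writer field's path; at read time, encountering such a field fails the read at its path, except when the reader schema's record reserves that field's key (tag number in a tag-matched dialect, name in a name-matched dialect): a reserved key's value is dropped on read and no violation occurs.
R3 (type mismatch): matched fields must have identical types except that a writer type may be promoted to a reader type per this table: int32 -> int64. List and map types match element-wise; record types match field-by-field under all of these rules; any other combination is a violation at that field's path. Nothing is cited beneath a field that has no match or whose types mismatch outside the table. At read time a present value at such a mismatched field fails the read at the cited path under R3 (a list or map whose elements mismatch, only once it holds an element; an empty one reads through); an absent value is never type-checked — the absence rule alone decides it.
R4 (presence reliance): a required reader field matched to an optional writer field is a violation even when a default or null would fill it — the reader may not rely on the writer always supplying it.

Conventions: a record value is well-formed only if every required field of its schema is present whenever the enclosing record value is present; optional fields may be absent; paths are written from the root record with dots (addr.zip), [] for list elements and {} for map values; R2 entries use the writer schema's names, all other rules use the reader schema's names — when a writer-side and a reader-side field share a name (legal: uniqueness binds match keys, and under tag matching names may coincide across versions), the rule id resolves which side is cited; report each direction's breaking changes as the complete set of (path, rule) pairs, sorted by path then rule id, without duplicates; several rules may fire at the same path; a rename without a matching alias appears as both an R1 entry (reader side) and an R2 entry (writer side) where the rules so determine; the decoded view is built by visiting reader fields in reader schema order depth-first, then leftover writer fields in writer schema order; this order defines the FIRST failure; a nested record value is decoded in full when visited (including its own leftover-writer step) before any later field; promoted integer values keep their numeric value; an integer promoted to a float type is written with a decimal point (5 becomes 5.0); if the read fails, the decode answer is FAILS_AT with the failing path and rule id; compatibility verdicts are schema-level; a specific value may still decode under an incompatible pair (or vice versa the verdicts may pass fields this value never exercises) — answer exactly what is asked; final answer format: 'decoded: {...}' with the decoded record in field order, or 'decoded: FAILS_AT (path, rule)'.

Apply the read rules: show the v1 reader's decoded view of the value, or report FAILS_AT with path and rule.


the writer's type comes first in each Profile pair
decoding the Profile value with the v1 reader:
  contact.checksum := 0x00 (absent -> default)
  contact.active := true
  name := "alpha" (absent -> default)
  attempts := -2
  avatar := 0xBEEF
  signature := 0x1A2B
  verified := true
  retries := null (absent, optional -> null)
  read fails at age under R2 (unknown field)
  => FAILS_AT (age, R2)
the other Profile changes do not affect what is asked:
  field attempts in record Profile: tag 10 changed to 38 -> fires no rule on Profile under this dialect and leaves the result unchanged
  removed field checksum from record Meta (its key "checksum" joins the reserved list) -> fires no rule on Profile under this dialect and leaves the result unchanged
  added field score to record Profile: required float64, tag 14, default -2.5 (in v2 it sits immediately before retries) -> affects the rule determinations only; this particular Profile value decodes identically

decoded: FAILS_AT (age, R2)


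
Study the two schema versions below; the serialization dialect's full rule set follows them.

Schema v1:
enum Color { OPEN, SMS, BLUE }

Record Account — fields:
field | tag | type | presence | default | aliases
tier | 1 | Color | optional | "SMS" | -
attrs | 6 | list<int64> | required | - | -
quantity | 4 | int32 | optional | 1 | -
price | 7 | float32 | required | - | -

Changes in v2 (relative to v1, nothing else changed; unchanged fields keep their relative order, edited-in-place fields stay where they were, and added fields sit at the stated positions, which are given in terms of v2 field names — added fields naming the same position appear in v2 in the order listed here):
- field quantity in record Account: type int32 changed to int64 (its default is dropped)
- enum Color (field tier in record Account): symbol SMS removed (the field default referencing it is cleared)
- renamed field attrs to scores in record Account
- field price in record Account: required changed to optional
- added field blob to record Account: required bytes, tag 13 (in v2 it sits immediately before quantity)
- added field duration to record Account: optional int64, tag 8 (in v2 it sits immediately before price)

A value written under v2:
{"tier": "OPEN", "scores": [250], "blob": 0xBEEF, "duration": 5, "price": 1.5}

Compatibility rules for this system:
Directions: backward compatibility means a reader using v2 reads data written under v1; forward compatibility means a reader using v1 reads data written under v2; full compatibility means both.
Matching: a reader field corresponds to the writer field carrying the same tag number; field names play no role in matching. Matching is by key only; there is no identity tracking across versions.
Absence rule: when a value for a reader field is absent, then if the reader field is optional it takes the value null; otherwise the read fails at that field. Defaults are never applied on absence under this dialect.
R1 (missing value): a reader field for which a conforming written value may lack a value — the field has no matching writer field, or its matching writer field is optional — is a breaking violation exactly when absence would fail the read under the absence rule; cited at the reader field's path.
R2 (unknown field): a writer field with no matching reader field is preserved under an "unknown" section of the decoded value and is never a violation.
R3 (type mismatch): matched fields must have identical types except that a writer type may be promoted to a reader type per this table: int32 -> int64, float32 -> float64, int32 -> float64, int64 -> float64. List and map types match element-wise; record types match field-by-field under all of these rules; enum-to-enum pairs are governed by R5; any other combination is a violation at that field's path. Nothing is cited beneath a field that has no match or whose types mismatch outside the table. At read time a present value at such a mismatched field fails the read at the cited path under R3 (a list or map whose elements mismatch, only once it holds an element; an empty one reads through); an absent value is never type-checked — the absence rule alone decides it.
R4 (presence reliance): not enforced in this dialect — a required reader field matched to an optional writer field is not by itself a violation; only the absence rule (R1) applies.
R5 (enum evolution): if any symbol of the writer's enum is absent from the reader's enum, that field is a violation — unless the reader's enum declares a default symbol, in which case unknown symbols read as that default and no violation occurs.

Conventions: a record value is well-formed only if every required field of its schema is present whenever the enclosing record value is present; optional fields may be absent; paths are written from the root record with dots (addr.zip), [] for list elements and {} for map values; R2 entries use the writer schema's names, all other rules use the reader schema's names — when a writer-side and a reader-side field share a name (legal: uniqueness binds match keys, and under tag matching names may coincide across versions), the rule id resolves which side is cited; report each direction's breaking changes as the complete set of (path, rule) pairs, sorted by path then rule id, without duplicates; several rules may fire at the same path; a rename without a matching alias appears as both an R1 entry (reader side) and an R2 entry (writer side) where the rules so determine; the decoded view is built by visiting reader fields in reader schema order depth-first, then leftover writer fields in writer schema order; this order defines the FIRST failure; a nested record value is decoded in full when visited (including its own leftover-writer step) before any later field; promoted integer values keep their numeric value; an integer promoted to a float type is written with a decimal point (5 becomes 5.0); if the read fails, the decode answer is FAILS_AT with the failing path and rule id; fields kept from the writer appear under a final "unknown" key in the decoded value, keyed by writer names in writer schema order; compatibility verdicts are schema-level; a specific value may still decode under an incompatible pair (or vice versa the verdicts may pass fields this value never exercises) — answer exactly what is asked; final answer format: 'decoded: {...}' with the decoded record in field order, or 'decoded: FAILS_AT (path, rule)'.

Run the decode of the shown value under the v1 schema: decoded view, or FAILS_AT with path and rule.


decoded: {"tier": "OPEN", "attrs": [250], "quantity": null, "price": 1.5, "unknown": {"blob": 0xBEEF, "duration": 5}}

the writer's type comes first in each Account pair
decode walk for Account under reader schema v1:
  tier := "OPEN"
  attrs := [250] (from writer scores)
  quantity := null (absent, optional -> null)
  price := 1.5
  writer blob: kept under "unknown"
  writer duration: kept under "unknown"
  => decoded: {"tier": "OPEN", "attrs": [250], "quantity": null, "price": 1.5, "unknown": {"blob": 0xBEEF, "duration": 5}}
diffs on Account not affecting the asked answer:
  field quantity in record Account: type int32 changed to int64 (its default is dropped) -> affects the rule determinations only; this particular Account value decodes identically
  enum Color (field tier in record Account): symbol SMS removed (the field default referencing it is cleared) -> affects the rule determinations only; this particular Account value decodes identically
  renamed field attrs to scores in record Account -> no rule fires on it and the decoded Account view is identical with or without it
  field price in record Account: required changed to optional -> affects the rule determinations only; this particular Account value decodes identically


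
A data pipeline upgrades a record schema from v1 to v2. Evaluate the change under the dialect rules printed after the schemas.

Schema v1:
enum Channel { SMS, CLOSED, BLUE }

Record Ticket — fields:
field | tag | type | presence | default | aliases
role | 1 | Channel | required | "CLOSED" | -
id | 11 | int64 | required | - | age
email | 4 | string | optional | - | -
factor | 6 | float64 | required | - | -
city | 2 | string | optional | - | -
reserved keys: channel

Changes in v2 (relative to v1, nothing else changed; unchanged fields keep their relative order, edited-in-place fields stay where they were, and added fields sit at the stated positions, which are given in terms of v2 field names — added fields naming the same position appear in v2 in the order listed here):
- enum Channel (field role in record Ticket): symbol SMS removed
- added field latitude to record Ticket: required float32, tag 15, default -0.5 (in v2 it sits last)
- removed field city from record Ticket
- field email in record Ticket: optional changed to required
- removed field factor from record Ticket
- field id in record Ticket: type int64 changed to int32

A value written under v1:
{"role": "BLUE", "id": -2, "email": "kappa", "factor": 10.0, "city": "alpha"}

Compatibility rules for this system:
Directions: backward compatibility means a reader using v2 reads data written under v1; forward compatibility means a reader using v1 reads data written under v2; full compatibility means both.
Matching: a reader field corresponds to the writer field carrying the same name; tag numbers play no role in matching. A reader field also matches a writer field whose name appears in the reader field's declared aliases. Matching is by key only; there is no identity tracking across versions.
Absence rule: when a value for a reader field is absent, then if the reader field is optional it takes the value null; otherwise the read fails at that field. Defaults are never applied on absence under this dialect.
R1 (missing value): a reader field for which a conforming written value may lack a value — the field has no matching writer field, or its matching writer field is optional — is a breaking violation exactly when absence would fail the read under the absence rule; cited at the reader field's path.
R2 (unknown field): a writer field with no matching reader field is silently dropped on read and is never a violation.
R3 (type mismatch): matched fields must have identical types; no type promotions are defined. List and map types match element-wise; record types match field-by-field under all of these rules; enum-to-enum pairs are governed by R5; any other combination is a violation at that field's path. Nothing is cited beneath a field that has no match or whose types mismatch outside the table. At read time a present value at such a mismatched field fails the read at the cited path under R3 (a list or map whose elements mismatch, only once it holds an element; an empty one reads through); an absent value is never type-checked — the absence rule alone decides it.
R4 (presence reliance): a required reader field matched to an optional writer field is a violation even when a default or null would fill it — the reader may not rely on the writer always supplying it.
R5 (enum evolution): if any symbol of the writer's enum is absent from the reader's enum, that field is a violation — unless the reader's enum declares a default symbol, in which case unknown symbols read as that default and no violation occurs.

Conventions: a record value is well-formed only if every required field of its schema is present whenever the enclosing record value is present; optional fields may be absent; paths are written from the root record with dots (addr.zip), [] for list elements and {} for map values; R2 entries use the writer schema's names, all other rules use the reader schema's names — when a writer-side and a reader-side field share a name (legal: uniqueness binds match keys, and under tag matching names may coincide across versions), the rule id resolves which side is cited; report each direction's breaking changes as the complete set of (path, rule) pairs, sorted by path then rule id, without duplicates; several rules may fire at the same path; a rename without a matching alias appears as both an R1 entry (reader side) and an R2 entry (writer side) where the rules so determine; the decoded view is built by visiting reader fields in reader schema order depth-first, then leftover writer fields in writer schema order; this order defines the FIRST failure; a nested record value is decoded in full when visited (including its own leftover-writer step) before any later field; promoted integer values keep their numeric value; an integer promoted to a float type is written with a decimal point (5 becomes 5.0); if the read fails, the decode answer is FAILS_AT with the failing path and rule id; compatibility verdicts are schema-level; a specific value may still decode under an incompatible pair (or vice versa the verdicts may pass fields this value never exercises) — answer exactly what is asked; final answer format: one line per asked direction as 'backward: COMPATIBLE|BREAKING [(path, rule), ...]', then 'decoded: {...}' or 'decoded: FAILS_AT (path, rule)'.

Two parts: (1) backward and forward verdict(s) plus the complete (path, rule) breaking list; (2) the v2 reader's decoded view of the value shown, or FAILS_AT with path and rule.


backward: BREAKING [(email, R1), (email, R4), (id, R3), (latitude, R1), (role, R5)]; forward: BREAKING [(factor, R1), (id, R3)]; decoded: FAILS_AT (id, R3)

each type pair in Ticket: writer, then reader
checking backward for Ticket: reader v2 against writer v1:
  role: paired with writer role (Channel -> Channel; writer required)
  id: paired with writer id (int64 -> int32; writer required)
  email: paired with writer email (string -> string; writer optional)
  no writer field matches reader latitude
  writer field factor has no reader counterpart
  writer field city has no reader counterpart
  rule R1 violated at email
  rule R4 violated at email
  rule R3 violated at id
  rule R1 violated at latitude
  rule R5 violated at role
  => 5 violation(s): backward is BREAKING for Ticket
checking forward for Ticket: reader v1 against writer v2:
  role: paired with writer role (Channel -> Channel; writer required)
  id: paired with writer id (int32 -> int64; writer required)
  email: paired with writer email (string -> string; writer required)
  no writer field matches reader factor
  no writer field matches reader city
  writer field latitude has no reader counterpart
  rule R1 violated at factor
  rule R3 violated at id
  => 2 violation(s): forward is BREAKING for Ticket
migrating the Ticket value to v2:
  role := "BLUE"
  read fails at id under R3
  => FAILS_AT (id, R3)
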